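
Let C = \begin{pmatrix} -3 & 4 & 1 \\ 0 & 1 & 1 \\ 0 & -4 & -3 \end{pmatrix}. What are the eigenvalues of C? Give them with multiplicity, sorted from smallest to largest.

-3, -1, -1

Characteristic polynomial: p(μ) = μ^3 + 5μ^2 + 7μ + 3 = (μ + 1)^2(μ + 3).
Roots (with multiplicity): -3, -1, -1.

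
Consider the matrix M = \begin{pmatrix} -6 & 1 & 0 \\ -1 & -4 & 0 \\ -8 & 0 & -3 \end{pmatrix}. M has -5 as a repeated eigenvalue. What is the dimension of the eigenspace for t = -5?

1

M + 5I = [[-1, 1, 0], [-1, 1, 0], [-8, 0, 2]].
This matrix has rank 2, so its null space has dimension 3 − 2 = 1.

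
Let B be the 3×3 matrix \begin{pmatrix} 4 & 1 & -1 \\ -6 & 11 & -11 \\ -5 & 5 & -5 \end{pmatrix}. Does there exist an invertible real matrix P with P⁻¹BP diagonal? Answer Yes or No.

No

Characteristic polynomial: p(s) = s^3 - 10s^2 + 25s = s(s - 5)^2.
s = 5 has algebraic multiplicity 2; rank(B − 5I) = 2, so geometric multiplicity = 1.
Geometric multiplicity < algebraic multiplicity, so B is not diagonalizable.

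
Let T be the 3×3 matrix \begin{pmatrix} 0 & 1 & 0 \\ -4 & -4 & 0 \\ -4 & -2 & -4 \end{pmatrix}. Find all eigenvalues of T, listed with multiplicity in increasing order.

Characteristic polynomial: p(μ) = μ^3 + 8μ^2 + 20μ + 16 = (μ + 2)^2(μ + 4).
Roots (with multiplicity): -4, -2, -2.

-4, -2, -2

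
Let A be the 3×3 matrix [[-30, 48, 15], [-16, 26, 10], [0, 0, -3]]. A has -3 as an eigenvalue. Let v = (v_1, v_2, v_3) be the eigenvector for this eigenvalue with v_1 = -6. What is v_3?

A + 3I = [[-27, 48, 15], [-16, 29, 10], [0, 0, 0]].
Solving (A + 3I)v = 0 gives the eigenspace spanned by (-6, -4, 2).
With v_1 = -6, v = (-6, -4, 2), so v_3 = 2.

2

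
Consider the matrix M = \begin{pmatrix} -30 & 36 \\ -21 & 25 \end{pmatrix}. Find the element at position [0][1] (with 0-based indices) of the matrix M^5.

7596

Characteristic polynomial: t^2 + 5t + 6 = (t + 2)(t + 3), so the eigenvalues are -3, -2.
t=-3: eigenvector (4, 3).
t=-2: eigenvector (9, 7).
P = [[4, 9], [3, 7]], D = diag(-3, -2), P⁻¹ = [[7, -9], [-3, 4]].
M⁵ = P·diag(-243, -32)·P⁻¹ = [[-5940, 7596], [-4431, 5665]].
The requested entry is 7596.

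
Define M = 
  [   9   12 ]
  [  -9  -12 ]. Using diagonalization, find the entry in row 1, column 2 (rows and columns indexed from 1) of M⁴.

Characteristic polynomial: μ^2 + 3μ = μ(μ + 3), so the eigenvalues are -3, 0.
μ=-3: eigenvector (1, -1).
μ=0: eigenvector (4, -3).
P = [[1, 4], [-1, -3]], D = diag(-3, 0), P⁻¹ = [[-3, -4], [1, 1]].
M⁴ = P·diag(81, 0)·P⁻¹ = [[-243, -324], [243, 324]].
The requested entry is -324.

-324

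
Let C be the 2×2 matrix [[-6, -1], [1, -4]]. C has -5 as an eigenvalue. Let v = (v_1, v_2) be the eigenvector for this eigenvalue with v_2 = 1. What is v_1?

-1

C + 5I = [[-1, -1], [1, 1]].
Solving (C + 5I)v = 0 gives the eigenspace spanned by (-1, 1).
With v_2 = 1, v = (-1, 1), so v_1 = -1.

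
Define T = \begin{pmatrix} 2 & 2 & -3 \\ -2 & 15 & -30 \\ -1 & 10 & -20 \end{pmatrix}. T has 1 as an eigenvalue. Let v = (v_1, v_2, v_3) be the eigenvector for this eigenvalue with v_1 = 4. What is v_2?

T − 1I = [[1, 2, -3], [-2, 14, -30], [-1, 10, -21]].
Solving (T − 1I)v = 0 gives the eigenspace spanned by (4, -8, -4).
With v_1 = 4, v = (4, -8, -4), so v_2 = -8.

-8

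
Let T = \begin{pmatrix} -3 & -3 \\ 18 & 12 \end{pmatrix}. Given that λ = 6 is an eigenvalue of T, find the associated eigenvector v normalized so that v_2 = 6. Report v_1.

-2

T − 6I = [[-9, -3], [18, 6]].
Solving (T − 6I)v = 0 gives the eigenspace spanned by (-2, 6).
With v_2 = 6, v = (-2, 6), so v_1 = -2.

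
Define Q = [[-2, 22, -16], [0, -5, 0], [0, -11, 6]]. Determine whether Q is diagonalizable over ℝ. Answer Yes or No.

Yes

Characteristic polynomial: p(r) = r^3 + r^2 - 32r - 60 = (r - 6)(r + 2)(r + 5).
All 3 eigenvalues are distinct, so Q is diagonalizable.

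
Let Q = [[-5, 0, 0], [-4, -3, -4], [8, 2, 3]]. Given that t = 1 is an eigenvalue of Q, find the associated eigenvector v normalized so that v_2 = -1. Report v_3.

1

Q − 1I = [[-6, 0, 0], [-4, -4, -4], [8, 2, 2]].
Solving (Q − 1I)v = 0 gives the eigenspace spanned by (0, -1, 1).
With v_2 = -1, v = (0, -1, 1), so v_3 = 1.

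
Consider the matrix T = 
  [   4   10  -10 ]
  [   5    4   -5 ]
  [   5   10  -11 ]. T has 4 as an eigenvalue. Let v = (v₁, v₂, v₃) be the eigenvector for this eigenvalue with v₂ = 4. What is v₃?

T − 4I = [[0, 10, -10], [5, 0, -5], [5, 10, -15]].
Solving (T − 4I)v = 0 gives the eigenspace spanned by (4, 4, 4).
With v₂ = 4, v = (4, 4, 4), so v₃ = 4.

4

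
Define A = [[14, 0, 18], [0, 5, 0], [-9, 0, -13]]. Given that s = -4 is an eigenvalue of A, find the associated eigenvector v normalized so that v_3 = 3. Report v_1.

-3

A + 4I = [[18, 0, 18], [0, 9, 0], [-9, 0, -9]].
Solving (A + 4I)v = 0 gives the eigenspace spanned by (-3, 0, 3).
With v_3 = 3, v = (-3, 0, 3), so v_1 = -3.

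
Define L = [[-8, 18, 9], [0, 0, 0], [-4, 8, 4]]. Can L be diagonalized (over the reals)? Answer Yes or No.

Characteristic polynomial: p(s) = s^3 + 4s^2 + 4s = s(s + 2)^2.
s = -2 has algebraic multiplicity 2; rank(L + 2I) = 2, so geometric multiplicity = 1.
Geometric multiplicity < algebraic multiplicity, so L is not diagonalizable.

No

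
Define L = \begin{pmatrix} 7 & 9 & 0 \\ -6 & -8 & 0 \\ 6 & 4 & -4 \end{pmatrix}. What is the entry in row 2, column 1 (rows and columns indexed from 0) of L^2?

Characteristic polynomial: t^3 + 5t^2 + 2t - 8 = (t - 1)(t + 2)(t + 4), so the eigenvalues are -4, -2, 1.
t=1: eigenvector (3, -2, 2).
t=-2: eigenvector (-1, 1, -1).
t=-4: eigenvector (0, 0, 1).
P = [[3, -1, 0], [-2, 1, 0], [2, -1, 1]], D = diag(1, -2, -4), P⁻¹ = [[1, 1, 0], [2, 3, 0], [0, 1, 1]].
L² = P·diag(1, 4, 16)·P⁻¹ = [[-5, -9, 0], [6, 10, 0], [-6, 6, 16]].
The requested entry is 6.

6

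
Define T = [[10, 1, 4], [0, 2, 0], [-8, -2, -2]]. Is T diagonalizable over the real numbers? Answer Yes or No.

No

Characteristic polynomial: p(λ) = λ^3 - 10λ^2 + 28λ - 24 = (λ - 6)(λ - 2)^2.
λ = 2 has algebraic multiplicity 2; rank(T − 2I) = 2, so geometric multiplicity = 1.
Geometric multiplicity < algebraic multiplicity, so T is not diagonalizable.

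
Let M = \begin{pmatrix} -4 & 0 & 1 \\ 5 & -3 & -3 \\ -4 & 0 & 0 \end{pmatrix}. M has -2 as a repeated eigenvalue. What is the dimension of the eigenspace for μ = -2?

M + 2I = [[-2, 0, 1], [5, -1, -3], [-4, 0, 2]].
This matrix has rank 2, so its null space has dimension 3 − 2 = 1.

1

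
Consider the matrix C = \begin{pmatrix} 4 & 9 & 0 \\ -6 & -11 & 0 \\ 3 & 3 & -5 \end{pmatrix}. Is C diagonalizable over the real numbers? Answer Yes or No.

Yes

Characteristic polynomial: p(r) = r^3 + 12r^2 + 45r + 50 = (r + 2)(r + 5)^2.
r = -5 has algebraic multiplicity 2; rank(C + 5I) = 1, so geometric multiplicity = 2.
Every eigenvalue has geometric = algebraic multiplicity, so C is diagonalizable.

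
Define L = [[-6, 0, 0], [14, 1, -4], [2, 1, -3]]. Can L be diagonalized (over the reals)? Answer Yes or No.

Characteristic polynomial: p(t) = t^3 + 8t^2 + 13t + 6 = (t + 1)^2(t + 6).
t = -1 has algebraic multiplicity 2; rank(L + 1I) = 2, so geometric multiplicity = 1.
Geometric multiplicity < algebraic multiplicity, so L is not diagonalizable.

No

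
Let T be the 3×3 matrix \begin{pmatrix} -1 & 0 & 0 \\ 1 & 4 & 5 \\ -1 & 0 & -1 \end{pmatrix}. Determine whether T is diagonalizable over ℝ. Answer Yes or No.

No

Characteristic polynomial: p(r) = r^3 - 2r^2 - 7r - 4 = (r - 4)(r + 1)^2.
r = -1 has algebraic multiplicity 2; rank(T + 1I) = 2, so geometric multiplicity = 1.
Geometric multiplicity < algebraic multiplicity, so T is not diagonalizable.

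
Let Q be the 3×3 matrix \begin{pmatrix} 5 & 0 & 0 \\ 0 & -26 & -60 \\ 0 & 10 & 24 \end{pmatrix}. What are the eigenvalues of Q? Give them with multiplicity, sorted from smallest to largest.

Characteristic polynomial: p(r) = r^3 - 3r^2 - 34r + 120 = (r - 5)(r - 4)(r + 6).
Roots (with multiplicity): -6, 4, 5.

-6, 4, 5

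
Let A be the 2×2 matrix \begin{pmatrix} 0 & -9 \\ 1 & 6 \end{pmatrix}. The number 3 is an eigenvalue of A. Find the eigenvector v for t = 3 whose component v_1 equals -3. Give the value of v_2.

1

A − 3I = [[-3, -9], [1, 3]].
Solving (A − 3I)v = 0 gives the eigenspace spanned by (-3, 1).
With v_1 = -3, v = (-3, 1), so v_2 = 1.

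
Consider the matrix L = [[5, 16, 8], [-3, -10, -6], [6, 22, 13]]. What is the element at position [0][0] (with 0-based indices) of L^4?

625

Characteristic polynomial: t^3 - 8t^2 + 17t - 10 = (t - 5)(t - 2)(t - 1), so the eigenvalues are 1, 2, 5.
t=5: eigenvector (1, -1, 2).
t=2: eigenvector (0, 1, -2).
t=1: eigenvector (-2, 0, 1).
P = [[1, 0, -2], [-1, 1, 0], [2, -2, 1]], D = diag(5, 2, 1), P⁻¹ = [[1, 4, 2], [1, 5, 2], [0, 2, 1]].
L⁴ = P·diag(625, 16, 1)·P⁻¹ = [[625, 2496, 1248], [-609, -2420, -1218], [1218, 4842, 2437]].
The requested entry is 625.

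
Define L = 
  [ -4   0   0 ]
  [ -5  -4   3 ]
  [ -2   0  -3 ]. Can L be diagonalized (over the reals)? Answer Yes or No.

Characteristic polynomial: p(λ) = λ^3 + 11λ^2 + 40λ + 48 = (λ + 3)(λ + 4)^2.
λ = -4 has algebraic multiplicity 2; rank(L + 4I) = 2, so geometric multiplicity = 1.
Geometric multiplicity < algebraic multiplicity, so L is not diagonalizable.

No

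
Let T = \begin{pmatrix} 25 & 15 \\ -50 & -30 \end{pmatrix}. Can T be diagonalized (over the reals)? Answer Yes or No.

Characteristic polynomial: p(r) = r^2 + 5r = r(r + 5).
All 2 eigenvalues are distinct, so T is diagonalizable.

Yes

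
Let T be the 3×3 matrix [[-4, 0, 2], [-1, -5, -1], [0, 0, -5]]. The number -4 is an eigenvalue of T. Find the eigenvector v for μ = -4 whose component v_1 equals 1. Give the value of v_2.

-1

T + 4I = [[0, 0, 2], [-1, -1, -1], [0, 0, -1]].
Solving (T + 4I)v = 0 gives the eigenspace spanned by (1, -1, 0).
With v_1 = 1, v = (1, -1, 0), so v_2 = -1.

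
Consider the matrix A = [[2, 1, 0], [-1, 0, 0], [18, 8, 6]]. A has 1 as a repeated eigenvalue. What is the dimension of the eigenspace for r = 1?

1

A − 1I = [[1, 1, 0], [-1, -1, 0], [18, 8, 5]].
This matrix has rank 2, so its null space has dimension 3 − 2 = 1.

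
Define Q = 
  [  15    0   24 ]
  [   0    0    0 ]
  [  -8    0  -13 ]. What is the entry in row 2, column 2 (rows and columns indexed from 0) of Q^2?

-23

Characteristic polynomial: s^3 - 2s^2 - 3s = s(s - 3)(s + 1), so the eigenvalues are -1, 0, 3.
s=-1: eigenvector (-3, 0, 2).
s=0: eigenvector (0, 1, 0).
s=3: eigenvector (-2, 0, 1).
P = [[-3, 0, -2], [0, 1, 0], [2, 0, 1]], D = diag(-1, 0, 3), P⁻¹ = [[1, 0, 2], [0, 1, 0], [-2, 0, -3]].
Q² = P·diag(1, 0, 9)·P⁻¹ = [[33, 0, 48], [0, 0, 0], [-16, 0, -23]].
The requested entry is -23.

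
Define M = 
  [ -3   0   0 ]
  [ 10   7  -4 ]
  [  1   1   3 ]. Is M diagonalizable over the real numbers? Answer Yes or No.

Characteristic polynomial: p(r) = r^3 - 7r^2 - 5r + 75 = (r - 5)^2(r + 3).
r = 5 has algebraic multiplicity 2; rank(M − 5I) = 2, so geometric multiplicity = 1.
Geometric multiplicity < algebraic multiplicity, so M is not diagonalizable.

No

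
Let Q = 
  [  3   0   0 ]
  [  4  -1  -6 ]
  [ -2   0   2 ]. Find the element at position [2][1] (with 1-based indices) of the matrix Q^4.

260

Characteristic polynomial: λ^3 - 4λ^2 + λ + 6 = (λ - 3)(λ - 2)(λ + 1), so the eigenvalues are -1, 2, 3.
λ=2: eigenvector (0, -2, 1).
λ=-1: eigenvector (0, 1, 0).
λ=3: eigenvector (1, 4, -2).
P = [[0, 0, 1], [-2, 1, 4], [1, 0, -2]], D = diag(2, -1, 3), P⁻¹ = [[2, 0, 1], [0, 1, 2], [1, 0, 0]].
Q⁴ = P·diag(16, 1, 81)·P⁻¹ = [[81, 0, 0], [260, 1, -30], [-130, 0, 16]].
The requested entry is 260.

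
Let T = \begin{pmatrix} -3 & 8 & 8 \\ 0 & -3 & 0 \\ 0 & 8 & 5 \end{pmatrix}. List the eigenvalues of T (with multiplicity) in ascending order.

-3, -3, 5

Characteristic polynomial: p(s) = s^3 + s^2 - 21s - 45 = (s - 5)(s + 3)^2.
Roots (with multiplicity): -3, -3, 5.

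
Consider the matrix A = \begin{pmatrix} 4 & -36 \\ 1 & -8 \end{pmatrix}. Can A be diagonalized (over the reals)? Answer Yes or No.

Characteristic polynomial: p(λ) = λ^2 + 4λ + 4 = (λ + 2)^2.
λ = -2 has algebraic multiplicity 2; rank(A + 2I) = 1, so geometric multiplicity = 1.
Geometric multiplicity < algebraic multiplicity, so A is not diagonalizable.

No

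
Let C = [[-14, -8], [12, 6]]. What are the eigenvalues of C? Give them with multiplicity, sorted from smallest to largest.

-6, -2

Characteristic polynomial: p(t) = t^2 + 8t + 12 = (t + 2)(t + 6).
Roots (with multiplicity): -6, -2.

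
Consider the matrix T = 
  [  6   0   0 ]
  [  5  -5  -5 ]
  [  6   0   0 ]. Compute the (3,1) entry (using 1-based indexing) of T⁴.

Characteristic polynomial: r^3 - r^2 - 30r = r(r - 6)(r + 5), so the eigenvalues are -5, 0, 6.
r=6: eigenvector (1, 0, 1).
r=-5: eigenvector (0, 1, 0).
r=0: eigenvector (0, -1, 1).
P = [[1, 0, 0], [0, 1, -1], [1, 0, 1]], D = diag(6, -5, 0), P⁻¹ = [[1, 0, 0], [-1, 1, 1], [-1, 0, 1]].
T⁴ = P·diag(1296, 625, 0)·P⁻¹ = [[1296, 0, 0], [-625, 625, 625], [1296, 0, 0]].
The requested entry is 1296.

1296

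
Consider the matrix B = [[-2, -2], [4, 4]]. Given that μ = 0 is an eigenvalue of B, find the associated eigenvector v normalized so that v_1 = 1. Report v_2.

-1

B = [[-2, -2], [4, 4]].
Solving (B)v = 0 gives the eigenspace spanned by (1, -1).
With v_1 = 1, v = (1, -1), so v_2 = -1.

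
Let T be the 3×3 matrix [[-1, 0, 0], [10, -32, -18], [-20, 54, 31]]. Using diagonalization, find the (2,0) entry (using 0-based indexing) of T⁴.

Characteristic polynomial: λ^3 + 2λ^2 - 19λ - 20 = (λ - 4)(λ + 1)(λ + 5), so the eigenvalues are -5, -1, 4.
λ=-1: eigenvector (1, -2, 4).
λ=4: eigenvector (0, 1, -2).
λ=-5: eigenvector (0, 2, -3).
P = [[1, 0, 0], [-2, 1, 2], [4, -2, -3]], D = diag(-1, 4, -5), P⁻¹ = [[1, 0, 0], [2, -3, -2], [0, 2, 1]].
T⁴ = P·diag(1, 256, 625)·P⁻¹ = [[1, 0, 0], [510, 1732, 738], [-1020, -2214, -851]].
The requested entry is -1020.

-1020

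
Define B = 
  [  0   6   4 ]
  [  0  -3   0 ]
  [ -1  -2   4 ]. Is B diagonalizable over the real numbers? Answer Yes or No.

Characteristic polynomial: p(r) = r^3 - r^2 - 8r + 12 = (r - 2)^2(r + 3).
r = 2 has algebraic multiplicity 2; rank(B − 2I) = 2, so geometric multiplicity = 1.
Geometric multiplicity < algebraic multiplicity, so B is not diagonalizable.

No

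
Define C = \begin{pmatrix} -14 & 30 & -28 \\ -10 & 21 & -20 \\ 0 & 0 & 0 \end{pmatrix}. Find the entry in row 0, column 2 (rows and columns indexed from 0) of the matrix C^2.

Characteristic polynomial: r^3 - 7r^2 + 6r = r(r - 6)(r - 1), so the eigenvalues are 0, 1, 6.
r=1: eigenvector (2, 1, 0).
r=6: eigenvector (-3, -2, 0).
r=0: eigenvector (-2, 0, 1).
P = [[2, -3, -2], [1, -2, 0], [0, 0, 1]], D = diag(1, 6, 0), P⁻¹ = [[2, -3, 4], [1, -2, 2], [0, 0, 1]].
C² = P·diag(1, 36, 0)·P⁻¹ = [[-104, 210, -208], [-70, 141, -140], [0, 0, 0]].
The requested entry is -208.

-208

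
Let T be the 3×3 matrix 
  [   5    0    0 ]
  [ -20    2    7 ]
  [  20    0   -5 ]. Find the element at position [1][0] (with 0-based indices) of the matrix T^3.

-500

Characteristic polynomial: s^3 - 2s^2 - 25s + 50 = (s - 5)(s - 2)(s + 5), so the eigenvalues are -5, 2, 5.
s=5: eigenvector (1, -2, 2).
s=2: eigenvector (0, 1, 0).
s=-5: eigenvector (0, -1, 1).
P = [[1, 0, 0], [-2, 1, -1], [2, 0, 1]], D = diag(5, 2, -5), P⁻¹ = [[1, 0, 0], [0, 1, 1], [-2, 0, 1]].
T³ = P·diag(125, 8, -125)·P⁻¹ = [[125, 0, 0], [-500, 8, 133], [500, 0, -125]].
The requested entry is -500.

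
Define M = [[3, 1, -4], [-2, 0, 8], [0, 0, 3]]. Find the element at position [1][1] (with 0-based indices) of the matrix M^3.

Characteristic polynomial: λ^3 - 6λ^2 + 11λ - 6 = (λ - 3)(λ - 2)(λ - 1), so the eigenvalues are 1, 2, 3.
λ=1: eigenvector (1, -2, 0).
λ=2: eigenvector (1, -1, 0).
λ=3: eigenvector (-2, 4, 1).
P = [[1, 1, -2], [-2, -1, 4], [0, 0, 1]], D = diag(1, 2, 3), P⁻¹ = [[-1, -1, 2], [2, 1, 0], [0, 0, 1]].
M³ = P·diag(1, 8, 27)·P⁻¹ = [[15, 7, -52], [-14, -6, 104], [0, 0, 27]].
The requested entry is -6.

-6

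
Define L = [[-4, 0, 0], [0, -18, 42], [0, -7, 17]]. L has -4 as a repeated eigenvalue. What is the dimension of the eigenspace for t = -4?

L + 4I = [[0, 0, 0], [0, -14, 42], [0, -7, 21]].
This matrix has rank 1, so its null space has dimension 3 − 1 = 2.

2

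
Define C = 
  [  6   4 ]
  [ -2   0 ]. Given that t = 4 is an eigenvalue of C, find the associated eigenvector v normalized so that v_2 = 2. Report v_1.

-4

C − 4I = [[2, 4], [-2, -4]].
Solving (C − 4I)v = 0 gives the eigenspace spanned by (-4, 2).
With v_2 = 2, v = (-4, 2), so v_1 = -4.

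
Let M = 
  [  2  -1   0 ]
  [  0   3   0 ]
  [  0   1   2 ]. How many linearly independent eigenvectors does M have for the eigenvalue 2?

2

M − 2I = [[0, -1, 0], [0, 1, 0], [0, 1, 0]].
This matrix has rank 1, so its null space has dimension 3 − 1 = 2.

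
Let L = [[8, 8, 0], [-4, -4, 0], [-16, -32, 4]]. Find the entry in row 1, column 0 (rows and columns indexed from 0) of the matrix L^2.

-16

Characteristic polynomial: λ^3 - 8λ^2 + 16λ = λ(λ - 4)^2, so the eigenvalues are 0, 4, 4.
λ=0: eigenvector (-1, 1, 4).
λ=4: eigenvector (-2, 1, 4).
λ=4: eigenvector (0, 0, 1).
P = [[-1, -2, 0], [1, 1, 0], [4, 4, 1]], D = diag(0, 4, 4), P⁻¹ = [[1, 2, 0], [-1, -1, 0], [0, -4, 1]].
L² = P·diag(0, 16, 16)·P⁻¹ = [[32, 32, 0], [-16, -16, 0], [-64, -128, 16]].
The requested entry is -16.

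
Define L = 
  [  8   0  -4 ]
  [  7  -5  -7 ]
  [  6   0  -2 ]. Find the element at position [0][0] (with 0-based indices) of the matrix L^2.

Characteristic polynomial: s^3 - s^2 - 22s + 40 = (s - 4)(s - 2)(s + 5), so the eigenvalues are -5, 2, 4.
s=2: eigenvector (-2, 1, -3).
s=-5: eigenvector (0, 1, 0).
s=4: eigenvector (1, 0, 1).
P = [[-2, 0, 1], [1, 1, 0], [-3, 0, 1]], D = diag(2, -5, 4), P⁻¹ = [[1, 0, -1], [-1, 1, 1], [3, 0, -2]].
L² = P·diag(4, 25, 16)·P⁻¹ = [[40, 0, -24], [-21, 25, 21], [36, 0, -20]].
The requested entry is 40.

40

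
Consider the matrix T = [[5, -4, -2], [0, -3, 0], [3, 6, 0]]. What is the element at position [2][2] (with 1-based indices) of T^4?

81

Characteristic polynomial: μ^3 - 2μ^2 - 9μ + 18 = (μ - 3)(μ - 2)(μ + 3), so the eigenvalues are -3, 2, 3.
μ=2: eigenvector (2, 0, 3).
μ=-3: eigenvector (0, 1, -2).
μ=3: eigenvector (-1, 0, -1).
P = [[2, 0, -1], [0, 1, 0], [3, -2, -1]], D = diag(2, -3, 3), P⁻¹ = [[-1, 2, 1], [0, 1, 0], [-3, 4, 2]].
T⁴ = P·diag(16, 81, 81)·P⁻¹ = [[211, -260, -130], [0, 81, 0], [195, -390, -114]].
The requested entry is 81.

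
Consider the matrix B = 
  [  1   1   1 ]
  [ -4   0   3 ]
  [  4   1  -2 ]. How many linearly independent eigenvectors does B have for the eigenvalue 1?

1

B − 1I = [[0, 1, 1], [-4, -1, 3], [4, 1, -3]].
This matrix has rank 2, so its null space has dimension 3 − 2 = 1.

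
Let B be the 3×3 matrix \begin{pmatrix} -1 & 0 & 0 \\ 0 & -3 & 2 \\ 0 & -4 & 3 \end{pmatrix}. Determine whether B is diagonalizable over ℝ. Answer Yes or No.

Characteristic polynomial: p(t) = t^3 + t^2 - t - 1 = (t - 1)(t + 1)^2.
t = -1 has algebraic multiplicity 2; rank(B + 1I) = 1, so geometric multiplicity = 2.
Every eigenvalue has geometric = algebraic multiplicity, so B is diagonalizable.

Yes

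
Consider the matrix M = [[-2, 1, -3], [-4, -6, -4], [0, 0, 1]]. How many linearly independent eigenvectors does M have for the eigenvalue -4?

1

M + 4I = [[2, 1, -3], [-4, -2, -4], [0, 0, 5]].
This matrix has rank 2, so its null space has dimension 3 − 2 = 1.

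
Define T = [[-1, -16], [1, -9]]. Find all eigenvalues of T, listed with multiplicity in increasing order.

Characteristic polynomial: p(λ) = λ^2 + 10λ + 25 = (λ + 5)^2.
Roots (with multiplicity): -5, -5.

-5, -5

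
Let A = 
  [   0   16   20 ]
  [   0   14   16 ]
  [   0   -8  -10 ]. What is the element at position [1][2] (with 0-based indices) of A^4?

2560

Characteristic polynomial: r^3 - 4r^2 - 12r = r(r - 6)(r + 2), so the eigenvalues are -2, 0, 6.
r=6: eigenvector (2, 2, -1).
r=0: eigenvector (1, 0, 0).
r=-2: eigenvector (-2, -1, 1).
P = [[2, 1, -2], [2, 0, -1], [-1, 0, 1]], D = diag(6, 0, -2), P⁻¹ = [[0, 1, 1], [1, 0, 2], [0, 1, 2]].
A⁴ = P·diag(1296, 0, 16)·P⁻¹ = [[0, 2560, 2528], [0, 2576, 2560], [0, -1280, -1264]].
The requested entry is 2560.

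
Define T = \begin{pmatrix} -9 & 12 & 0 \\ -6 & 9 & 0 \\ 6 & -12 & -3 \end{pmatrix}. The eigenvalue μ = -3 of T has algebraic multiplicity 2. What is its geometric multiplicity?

T + 3I = [[-6, 12, 0], [-6, 12, 0], [6, -12, 0]].
This matrix has rank 1, so its null space has dimension 3 − 1 = 2.

2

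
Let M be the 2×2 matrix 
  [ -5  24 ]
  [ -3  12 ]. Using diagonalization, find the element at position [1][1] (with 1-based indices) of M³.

Characteristic polynomial: s^2 - 7s + 12 = (s - 4)(s - 3), so the eigenvalues are 3, 4.
s=3: eigenvector (3, 1).
s=4: eigenvector (-8, -3).
P = [[3, -8], [1, -3]], D = diag(3, 4), P⁻¹ = [[3, -8], [1, -3]].
M³ = P·diag(27, 64)·P⁻¹ = [[-269, 888], [-111, 360]].
The requested entry is -269.

-269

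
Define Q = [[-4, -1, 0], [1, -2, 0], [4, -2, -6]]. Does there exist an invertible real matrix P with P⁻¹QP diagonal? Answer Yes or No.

No

Characteristic polynomial: p(μ) = μ^3 + 12μ^2 + 45μ + 54 = (μ + 3)^2(μ + 6).
μ = -3 has algebraic multiplicity 2; rank(Q + 3I) = 2, so geometric multiplicity = 1.
Geometric multiplicity < algebraic multiplicity, so Q is not diagonalizable.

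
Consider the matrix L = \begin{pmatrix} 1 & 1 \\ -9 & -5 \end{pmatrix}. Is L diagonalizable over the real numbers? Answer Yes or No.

Characteristic polynomial: p(λ) = λ^2 + 4λ + 4 = (λ + 2)^2.
λ = -2 has algebraic multiplicity 2; rank(L + 2I) = 1, so geometric multiplicity = 1.
Geometric multiplicity < algebraic multiplicity, so L is not diagonalizable.

No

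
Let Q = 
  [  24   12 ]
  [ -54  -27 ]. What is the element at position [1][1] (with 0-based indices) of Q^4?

729

Characteristic polynomial: t^2 + 3t = t(t + 3), so the eigenvalues are -3, 0.
t=-3: eigenvector (4, -9).
t=0: eigenvector (1, -2).
P = [[4, 1], [-9, -2]], D = diag(-3, 0), P⁻¹ = [[-2, -1], [9, 4]].
Q⁴ = P·diag(81, 0)·P⁻¹ = [[-648, -324], [1458, 729]].
The requested entry is 729.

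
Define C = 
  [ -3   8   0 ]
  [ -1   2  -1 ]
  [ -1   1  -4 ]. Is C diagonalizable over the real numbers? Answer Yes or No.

No

Characteristic polynomial: p(t) = t^3 + 5t^2 + 7t + 3 = (t + 1)^2(t + 3).
t = -1 has algebraic multiplicity 2; rank(C + 1I) = 2, so geometric multiplicity = 1.
Geometric multiplicity < algebraic multiplicity, so C is not diagonalizable.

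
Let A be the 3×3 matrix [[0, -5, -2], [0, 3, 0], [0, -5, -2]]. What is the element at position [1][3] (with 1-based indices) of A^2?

Characteristic polynomial: λ^3 - λ^2 - 6λ = λ(λ - 3)(λ + 2), so the eigenvalues are -2, 0, 3.
λ=0: eigenvector (1, 0, 0).
λ=3: eigenvector (-1, 1, -1).
λ=-2: eigenvector (1, 0, 1).
P = [[1, -1, 1], [0, 1, 0], [0, -1, 1]], D = diag(0, 3, -2), P⁻¹ = [[1, 0, -1], [0, 1, 0], [0, 1, 1]].
A² = P·diag(0, 9, 4)·P⁻¹ = [[0, -5, 4], [0, 9, 0], [0, -5, 4]].
The requested entry is 4.

4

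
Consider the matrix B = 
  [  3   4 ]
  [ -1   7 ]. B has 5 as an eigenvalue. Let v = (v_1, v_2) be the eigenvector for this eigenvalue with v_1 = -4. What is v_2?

B − 5I = [[-2, 4], [-1, 2]].
Solving (B − 5I)v = 0 gives the eigenspace spanned by (-4, -2).
With v_1 = -4, v = (-4, -2), so v_2 = -2.

-2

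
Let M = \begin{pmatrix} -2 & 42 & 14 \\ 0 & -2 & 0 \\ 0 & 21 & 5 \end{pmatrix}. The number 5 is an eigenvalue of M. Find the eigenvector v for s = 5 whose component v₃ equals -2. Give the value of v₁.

-4

M − 5I = [[-7, 42, 14], [0, -7, 0], [0, 21, 0]].
Solving (M − 5I)v = 0 gives the eigenspace spanned by (-4, 0, -2).
With v₃ = -2, v = (-4, 0, -2), so v₁ = -4.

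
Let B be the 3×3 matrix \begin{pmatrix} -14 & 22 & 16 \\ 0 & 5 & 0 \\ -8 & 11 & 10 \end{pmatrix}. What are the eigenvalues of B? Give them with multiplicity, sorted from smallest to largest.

-6, 2, 5

Characteristic polynomial: p(r) = r^3 - r^2 - 32r + 60 = (r - 5)(r - 2)(r + 6).
Roots (with multiplicity): -6, 2, 5.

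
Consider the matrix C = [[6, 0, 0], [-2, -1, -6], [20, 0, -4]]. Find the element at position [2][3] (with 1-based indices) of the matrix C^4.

510

Characteristic polynomial: t^3 - t^2 - 26t - 24 = (t - 6)(t + 1)(t + 4), so the eigenvalues are -4, -1, 6.
t=6: eigenvector (1, -2, 2).
t=-1: eigenvector (0, 1, 0).
t=-4: eigenvector (0, 2, 1).
P = [[1, 0, 0], [-2, 1, 2], [2, 0, 1]], D = diag(6, -1, -4), P⁻¹ = [[1, 0, 0], [6, 1, -2], [-2, 0, 1]].
C⁴ = P·diag(1296, 1, 256)·P⁻¹ = [[1296, 0, 0], [-3610, 1, 510], [2080, 0, 256]].
The requested entry is 510.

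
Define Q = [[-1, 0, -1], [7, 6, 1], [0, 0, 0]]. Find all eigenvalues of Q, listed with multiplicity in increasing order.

Characteristic polynomial: p(t) = t^3 - 5t^2 - 6t = t(t - 6)(t + 1).
Roots (with multiplicity): -1, 0, 6.

-1, 0, 6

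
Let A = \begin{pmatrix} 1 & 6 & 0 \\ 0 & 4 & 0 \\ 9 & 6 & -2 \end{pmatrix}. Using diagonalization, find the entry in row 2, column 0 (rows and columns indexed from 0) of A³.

Characteristic polynomial: λ^3 - 3λ^2 - 6λ + 8 = (λ - 4)(λ - 1)(λ + 2), so the eigenvalues are -2, 1, 4.
λ=1: eigenvector (1, 0, 3).
λ=4: eigenvector (2, 1, 4).
λ=-2: eigenvector (0, 0, 1).
P = [[1, 2, 0], [0, 1, 0], [3, 4, 1]], D = diag(1, 4, -2), P⁻¹ = [[1, -2, 0], [0, 1, 0], [-3, 2, 1]].
A³ = P·diag(1, 64, -8)·P⁻¹ = [[1, 126, 0], [0, 64, 0], [27, 234, -8]].
The requested entry is 27.

27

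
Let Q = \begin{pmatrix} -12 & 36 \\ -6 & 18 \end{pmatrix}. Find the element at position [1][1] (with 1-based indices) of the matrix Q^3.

Characteristic polynomial: s^2 - 6s = s(s - 6), so the eigenvalues are 0, 6.
s=6: eigenvector (-2, -1).
s=0: eigenvector (3, 1).
P = [[-2, 3], [-1, 1]], D = diag(6, 0), P⁻¹ = [[1, -3], [1, -2]].
Q³ = P·diag(216, 0)·P⁻¹ = [[-432, 1296], [-216, 648]].
The requested entry is -432.

-432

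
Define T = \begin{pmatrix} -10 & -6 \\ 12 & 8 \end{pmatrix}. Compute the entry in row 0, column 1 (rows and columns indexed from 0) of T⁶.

4032

Characteristic polynomial: r^2 + 2r - 8 = (r - 2)(r + 4), so the eigenvalues are -4, 2.
r=2: eigenvector (-1, 2).
r=-4: eigenvector (-1, 1).
P = [[-1, -1], [2, 1]], D = diag(2, -4), P⁻¹ = [[1, 1], [-2, -1]].
T⁶ = P·diag(64, 4096)·P⁻¹ = [[8128, 4032], [-8064, -3968]].
The requested entry is 4032.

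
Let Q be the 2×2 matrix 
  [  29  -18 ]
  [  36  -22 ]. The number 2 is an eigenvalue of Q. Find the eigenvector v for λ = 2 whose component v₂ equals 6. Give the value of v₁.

4

Q − 2I = [[27, -18], [36, -24]].
Solving (Q − 2I)v = 0 gives the eigenspace spanned by (4, 6).
With v₂ = 6, v = (4, 6), so v₁ = 4.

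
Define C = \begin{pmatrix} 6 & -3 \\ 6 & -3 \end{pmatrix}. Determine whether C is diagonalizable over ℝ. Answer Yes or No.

Characteristic polynomial: p(t) = t^2 - 3t = t(t - 3).
All 2 eigenvalues are distinct, so C is diagonalizable.

Yes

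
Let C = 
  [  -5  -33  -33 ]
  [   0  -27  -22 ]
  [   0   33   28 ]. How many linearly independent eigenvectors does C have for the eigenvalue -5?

2

C + 5I = [[0, -33, -33], [0, -22, -22], [0, 33, 33]].
This matrix has rank 1, so its null space has dimension 3 − 1 = 2.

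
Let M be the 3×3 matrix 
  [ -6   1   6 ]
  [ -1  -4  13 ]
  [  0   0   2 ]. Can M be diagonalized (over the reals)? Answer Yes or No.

No

Characteristic polynomial: p(s) = s^3 + 8s^2 + 5s - 50 = (s - 2)(s + 5)^2.
s = -5 has algebraic multiplicity 2; rank(M + 5I) = 2, so geometric multiplicity = 1.
Geometric multiplicity < algebraic multiplicity, so M is not diagonalizable.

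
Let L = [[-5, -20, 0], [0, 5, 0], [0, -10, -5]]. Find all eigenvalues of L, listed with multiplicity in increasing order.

Characteristic polynomial: p(s) = s^3 + 5s^2 - 25s - 125 = (s - 5)(s + 5)^2.
Roots (with multiplicity): -5, -5, 5.

-5, -5, 5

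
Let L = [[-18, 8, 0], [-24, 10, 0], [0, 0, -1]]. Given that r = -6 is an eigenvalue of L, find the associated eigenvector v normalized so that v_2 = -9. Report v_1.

-6

L + 6I = [[-12, 8, 0], [-24, 16, 0], [0, 0, 5]].
Solving (L + 6I)v = 0 gives the eigenspace spanned by (-6, -9, 0).
With v_2 = -9, v = (-6, -9, 0), so v_1 = -6.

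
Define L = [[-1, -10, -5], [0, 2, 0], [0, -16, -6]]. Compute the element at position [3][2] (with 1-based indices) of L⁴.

2560

Characteristic polynomial: s^3 + 5s^2 - 8s - 12 = (s - 2)(s + 1)(s + 6), so the eigenvalues are -6, -1, 2.
s=-1: eigenvector (1, 0, 0).
s=2: eigenvector (0, 1, -2).
s=-6: eigenvector (1, 0, 1).
P = [[1, 0, 1], [0, 1, 0], [0, -2, 1]], D = diag(-1, 2, -6), P⁻¹ = [[1, -2, -1], [0, 1, 0], [0, 2, 1]].
L⁴ = P·diag(1, 16, 1296)·P⁻¹ = [[1, 2590, 1295], [0, 16, 0], [0, 2560, 1296]].
The requested entry is 2560.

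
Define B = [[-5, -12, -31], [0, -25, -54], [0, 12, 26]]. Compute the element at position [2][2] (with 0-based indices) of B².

28

Characteristic polynomial: r^3 + 4r^2 - 7r - 10 = (r - 2)(r + 1)(r + 5), so the eigenvalues are -5, -1, 2.
r=-5: eigenvector (1, 0, 0).
r=-1: eigenvector (4, 9, -4).
r=2: eigenvector (-1, -2, 1).
P = [[1, 4, -1], [0, 9, -2], [0, -4, 1]], D = diag(-5, -1, 2), P⁻¹ = [[1, 0, 1], [0, 1, 2], [0, 4, 9]].
B² = P·diag(25, 1, 4)·P⁻¹ = [[25, -12, -3], [0, -23, -54], [0, 12, 28]].
The requested entry is 28.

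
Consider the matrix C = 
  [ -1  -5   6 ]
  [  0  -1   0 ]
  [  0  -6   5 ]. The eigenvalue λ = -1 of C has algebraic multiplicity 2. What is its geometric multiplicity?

C + 1I = [[0, -5, 6], [0, 0, 0], [0, -6, 6]].
This matrix has rank 2, so its null space has dimension 3 − 2 = 1.

1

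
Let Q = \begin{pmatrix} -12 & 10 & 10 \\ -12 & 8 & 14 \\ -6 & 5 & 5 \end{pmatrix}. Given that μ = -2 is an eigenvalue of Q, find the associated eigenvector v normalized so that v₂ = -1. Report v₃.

-1

Q + 2I = [[-10, 10, 10], [-12, 10, 14], [-6, 5, 7]].
Solving (Q + 2I)v = 0 gives the eigenspace spanned by (-2, -1, -1).
With v₂ = -1, v = (-2, -1, -1), so v₃ = -1.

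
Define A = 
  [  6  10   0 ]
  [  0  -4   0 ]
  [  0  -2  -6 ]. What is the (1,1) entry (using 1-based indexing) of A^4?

Characteristic polynomial: r^3 + 4r^2 - 36r - 144 = (r - 6)(r + 4)(r + 6), so the eigenvalues are -6, -4, 6.
r=6: eigenvector (1, 0, 0).
r=-4: eigenvector (-1, 1, -1).
r=-6: eigenvector (0, 0, 1).
P = [[1, -1, 0], [0, 1, 0], [0, -1, 1]], D = diag(6, -4, -6), P⁻¹ = [[1, 1, 0], [0, 1, 0], [0, 1, 1]].
A⁴ = P·diag(1296, 256, 1296)·P⁻¹ = [[1296, 1040, 0], [0, 256, 0], [0, 1040, 1296]].
The requested entry is 1296.

1296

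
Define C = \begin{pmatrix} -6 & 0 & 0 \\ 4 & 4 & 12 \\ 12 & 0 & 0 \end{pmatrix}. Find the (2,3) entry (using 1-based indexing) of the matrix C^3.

192

Characteristic polynomial: t^3 + 2t^2 - 24t = t(t - 4)(t + 6), so the eigenvalues are -6, 0, 4.
t=-6: eigenvector (1, 2, -2).
t=4: eigenvector (0, 1, 0).
t=0: eigenvector (0, -3, 1).
P = [[1, 0, 0], [2, 1, -3], [-2, 0, 1]], D = diag(-6, 4, 0), P⁻¹ = [[1, 0, 0], [4, 1, 3], [2, 0, 1]].
C³ = P·diag(-216, 64, 0)·P⁻¹ = [[-216, 0, 0], [-176, 64, 192], [432, 0, 0]].
The requested entry is 192.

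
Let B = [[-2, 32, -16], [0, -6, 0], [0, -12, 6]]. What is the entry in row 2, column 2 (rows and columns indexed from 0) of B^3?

216

Characteristic polynomial: μ^3 + 2μ^2 - 36μ - 72 = (μ - 6)(μ + 2)(μ + 6), so the eigenvalues are -6, -2, 6.
μ=-2: eigenvector (1, 0, 0).
μ=-6: eigenvector (-4, 1, 1).
μ=6: eigenvector (-2, 0, 1).
P = [[1, -4, -2], [0, 1, 0], [0, 1, 1]], D = diag(-2, -6, 6), P⁻¹ = [[1, 2, 2], [0, 1, 0], [0, -1, 1]].
B³ = P·diag(-8, -216, 216)·P⁻¹ = [[-8, 1280, -448], [0, -216, 0], [0, -432, 216]].
The requested entry is 216.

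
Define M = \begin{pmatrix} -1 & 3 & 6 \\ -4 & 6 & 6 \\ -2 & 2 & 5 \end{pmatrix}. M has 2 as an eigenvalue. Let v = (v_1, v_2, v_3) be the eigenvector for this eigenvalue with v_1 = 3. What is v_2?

M − 2I = [[-3, 3, 6], [-4, 4, 6], [-2, 2, 3]].
Solving (M − 2I)v = 0 gives the eigenspace spanned by (3, 3, 0).
With v_1 = 3, v = (3, 3, 0), so v_2 = 3.

3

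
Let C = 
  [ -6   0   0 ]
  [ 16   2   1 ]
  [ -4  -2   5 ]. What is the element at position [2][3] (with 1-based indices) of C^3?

Characteristic polynomial: μ^3 - μ^2 - 30μ + 72 = (μ - 4)(μ - 3)(μ + 6), so the eigenvalues are -6, 3, 4.
μ=3: eigenvector (0, 1, 1).
μ=4: eigenvector (0, -1, -2).
μ=-6: eigenvector (1, -2, 0).
P = [[0, 0, 1], [1, -1, -2], [1, -2, 0]], D = diag(3, 4, -6), P⁻¹ = [[4, 2, -1], [2, 1, -1], [1, 0, 0]].
C³ = P·diag(27, 64, -216)·P⁻¹ = [[-216, 0, 0], [412, -10, 37], [-148, -74, 101]].
The requested entry is 37.

37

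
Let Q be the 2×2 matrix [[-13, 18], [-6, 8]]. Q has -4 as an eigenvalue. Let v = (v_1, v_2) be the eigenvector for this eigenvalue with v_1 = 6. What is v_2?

Q + 4I = [[-9, 18], [-6, 12]].
Solving (Q + 4I)v = 0 gives the eigenspace spanned by (6, 3).
With v_1 = 6, v = (6, 3), so v_2 = 3.

3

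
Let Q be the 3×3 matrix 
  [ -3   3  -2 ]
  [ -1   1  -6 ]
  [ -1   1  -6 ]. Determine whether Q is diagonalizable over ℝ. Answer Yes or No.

No

Characteristic polynomial: p(s) = s^3 + 8s^2 + 16s = s(s + 4)^2.
s = -4 has algebraic multiplicity 2; rank(Q + 4I) = 2, so geometric multiplicity = 1.
Geometric multiplicity < algebraic multiplicity, so Q is not diagonalizable.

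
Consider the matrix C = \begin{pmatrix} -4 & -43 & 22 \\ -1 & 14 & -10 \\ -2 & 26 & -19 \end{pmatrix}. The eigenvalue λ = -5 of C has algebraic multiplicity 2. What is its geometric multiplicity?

1

C + 5I = [[1, -43, 22], [-1, 19, -10], [-2, 26, -14]].
This matrix has rank 2, so its null space has dimension 3 − 2 = 1.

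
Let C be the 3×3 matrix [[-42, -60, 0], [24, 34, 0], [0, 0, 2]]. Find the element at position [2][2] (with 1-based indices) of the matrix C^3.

1864

Characteristic polynomial: t^3 + 6t^2 - 4t - 24 = (t - 2)(t + 2)(t + 6), so the eigenvalues are -6, -2, 2.
t=2: eigenvector (0, 0, 1).
t=-6: eigenvector (-5, 3, 0).
t=-2: eigenvector (-3, 2, 0).
P = [[0, -5, -3], [0, 3, 2], [1, 0, 0]], D = diag(2, -6, -2), P⁻¹ = [[0, 0, 1], [-2, -3, 0], [3, 5, 0]].
C³ = P·diag(8, -216, -8)·P⁻¹ = [[-2088, -3120, 0], [1248, 1864, 0], [0, 0, 8]].
The requested entry is 1864.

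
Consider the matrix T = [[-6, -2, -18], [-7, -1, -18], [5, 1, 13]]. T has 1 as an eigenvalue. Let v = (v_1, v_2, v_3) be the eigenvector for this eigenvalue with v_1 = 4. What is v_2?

4

T − 1I = [[-7, -2, -18], [-7, -2, -18], [5, 1, 12]].
Solving (T − 1I)v = 0 gives the eigenspace spanned by (4, 4, -2).
With v_1 = 4, v = (4, 4, -2), so v_2 = 4.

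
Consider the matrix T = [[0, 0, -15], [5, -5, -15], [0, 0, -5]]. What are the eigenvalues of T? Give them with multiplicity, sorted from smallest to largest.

Characteristic polynomial: p(λ) = λ^3 + 10λ^2 + 25λ = λ(λ + 5)^2.
Roots (with multiplicity): -5, -5, 0.

-5, -5, 0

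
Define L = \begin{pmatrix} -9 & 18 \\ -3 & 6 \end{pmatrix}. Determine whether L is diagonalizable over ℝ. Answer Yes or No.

Yes

Characteristic polynomial: p(s) = s^2 + 3s = s(s + 3).
All 2 eigenvalues are distinct, so L is diagonalizable.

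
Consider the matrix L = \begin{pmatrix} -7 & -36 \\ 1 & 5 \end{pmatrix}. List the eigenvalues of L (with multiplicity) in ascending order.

Characteristic polynomial: p(s) = s^2 + 2s + 1 = (s + 1)^2.
Roots (with multiplicity): -1, -1.

-1, -1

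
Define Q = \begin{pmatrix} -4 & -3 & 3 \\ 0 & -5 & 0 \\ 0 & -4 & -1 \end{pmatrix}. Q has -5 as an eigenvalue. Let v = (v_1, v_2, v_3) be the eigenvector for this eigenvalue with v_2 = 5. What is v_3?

Q + 5I = [[1, -3, 3], [0, 0, 0], [0, -4, 4]].
Solving (Q + 5I)v = 0 gives the eigenspace spanned by (0, 5, 5).
With v_2 = 5, v = (0, 5, 5), so v_3 = 5.

5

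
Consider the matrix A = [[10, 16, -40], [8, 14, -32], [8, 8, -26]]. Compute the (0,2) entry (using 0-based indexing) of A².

Characteristic polynomial: λ^3 + 2λ^2 - 36λ - 72 = (λ - 6)(λ + 2)(λ + 6), so the eigenvalues are -6, -2, 6.
λ=-6: eigenvector (-3, -2, -2).
λ=-2: eigenvector (2, 1, 1).
λ=6: eigenvector (2, 2, 1).
P = [[-3, 2, 2], [-2, 1, 2], [-2, 1, 1]], D = diag(-6, -2, 6), P⁻¹ = [[1, 0, -2], [2, -1, -2], [0, 1, -1]].
A² = P·diag(36, 4, 36)·P⁻¹ = [[-92, 64, 128], [-64, 68, 64], [-64, 32, 100]].
The requested entry is 128.

128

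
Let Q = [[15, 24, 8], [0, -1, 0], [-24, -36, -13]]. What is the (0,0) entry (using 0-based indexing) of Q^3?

111

Characteristic polynomial: t^3 - t^2 - 5t - 3 = (t - 3)(t + 1)^2, so the eigenvalues are -1, -1, 3.
t=-1: eigenvector (1, 0, -2).
t=-1: eigenvector (-4, 1, 5).
t=3: eigenvector (2, 0, -3).
P = [[1, -4, 2], [0, 1, 0], [-2, 5, -3]], D = diag(-1, -1, 3), P⁻¹ = [[-3, -2, -2], [0, 1, 0], [2, 3, 1]].
Q³ = P·diag(-1, -1, 27)·P⁻¹ = [[111, 168, 56], [0, -1, 0], [-168, -252, -85]].
The requested entry is 111.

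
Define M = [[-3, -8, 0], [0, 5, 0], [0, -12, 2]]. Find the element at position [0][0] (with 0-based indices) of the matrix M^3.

Characteristic polynomial: t^3 - 4t^2 - 11t + 30 = (t - 5)(t - 2)(t + 3), so the eigenvalues are -3, 2, 5.
t=2: eigenvector (0, 0, 1).
t=5: eigenvector (-1, 1, -4).
t=-3: eigenvector (1, 0, 0).
P = [[0, -1, 1], [0, 1, 0], [1, -4, 0]], D = diag(2, 5, -3), P⁻¹ = [[0, 4, 1], [0, 1, 0], [1, 1, 0]].
M³ = P·diag(8, 125, -27)·P⁻¹ = [[-27, -152, 0], [0, 125, 0], [0, -468, 8]].
The requested entry is -27.

-27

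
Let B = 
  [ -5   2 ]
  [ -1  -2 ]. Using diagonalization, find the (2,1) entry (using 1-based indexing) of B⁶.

3367

Characteristic polynomial: s^2 + 7s + 12 = (s + 3)(s + 4), so the eigenvalues are -4, -3.
s=-4: eigenvector (-2, -1).
s=-3: eigenvector (1, 1).
P = [[-2, 1], [-1, 1]], D = diag(-4, -3), P⁻¹ = [[-1, 1], [-1, 2]].
B⁶ = P·diag(4096, 729)·P⁻¹ = [[7463, -6734], [3367, -2638]].
The requested entry is 3367.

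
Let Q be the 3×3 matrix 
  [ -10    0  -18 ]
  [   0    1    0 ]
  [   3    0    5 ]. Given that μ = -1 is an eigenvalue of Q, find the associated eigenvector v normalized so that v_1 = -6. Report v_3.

3

Q + 1I = [[-9, 0, -18], [0, 2, 0], [3, 0, 6]].
Solving (Q + 1I)v = 0 gives the eigenspace spanned by (-6, 0, 3).
With v_1 = -6, v = (-6, 0, 3), so v_3 = 3.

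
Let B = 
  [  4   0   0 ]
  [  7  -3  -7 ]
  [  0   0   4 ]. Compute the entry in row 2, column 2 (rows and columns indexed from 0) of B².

16

Characteristic polynomial: r^3 - 5r^2 - 8r + 48 = (r - 4)^2(r + 3), so the eigenvalues are -3, 4, 4.
r=4: eigenvector (1, 0, 1).
r=4: eigenvector (0, -1, 1).
r=-3: eigenvector (0, 1, 0).
P = [[1, 0, 0], [0, -1, 1], [1, 1, 0]], D = diag(4, 4, -3), P⁻¹ = [[1, 0, 0], [-1, 0, 1], [-1, 1, 1]].
B² = P·diag(16, 16, 9)·P⁻¹ = [[16, 0, 0], [7, 9, -7], [0, 0, 16]].
The requested entry is 16.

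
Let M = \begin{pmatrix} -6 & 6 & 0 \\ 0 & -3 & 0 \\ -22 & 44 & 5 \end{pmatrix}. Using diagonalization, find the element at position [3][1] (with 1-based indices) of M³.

Characteristic polynomial: λ^3 + 4λ^2 - 27λ - 90 = (λ - 5)(λ + 3)(λ + 6), so the eigenvalues are -6, -3, 5.
λ=5: eigenvector (0, 0, 1).
λ=-3: eigenvector (2, 1, 0).
λ=-6: eigenvector (1, 0, 2).
P = [[0, 2, 1], [0, 1, 0], [1, 0, 2]], D = diag(5, -3, -6), P⁻¹ = [[-2, 4, 1], [0, 1, 0], [1, -2, 0]].
M³ = P·diag(125, -27, -216)·P⁻¹ = [[-216, 378, 0], [0, -27, 0], [-682, 1364, 125]].
The requested entry is -682.

-682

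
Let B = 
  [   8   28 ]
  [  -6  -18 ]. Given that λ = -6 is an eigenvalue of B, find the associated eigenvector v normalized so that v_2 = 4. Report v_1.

B + 6I = [[14, 28], [-6, -12]].
Solving (B + 6I)v = 0 gives the eigenspace spanned by (-8, 4).
With v_2 = 4, v = (-8, 4), so v_1 = -8.

-8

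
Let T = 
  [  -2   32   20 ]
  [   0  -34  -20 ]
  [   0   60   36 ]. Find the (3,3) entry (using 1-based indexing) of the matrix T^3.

1056

Characteristic polynomial: λ^3 - 28λ - 48 = (λ - 6)(λ + 2)(λ + 4), so the eigenvalues are -4, -2, 6.
λ=-4: eigenvector (-2, 2, -3).
λ=6: eigenvector (-1, 1, -2).
λ=-2: eigenvector (1, 0, 0).
P = [[-2, -1, 1], [2, 1, 0], [-3, -2, 0]], D = diag(-4, 6, -2), P⁻¹ = [[0, 2, 1], [0, -3, -2], [1, 1, 0]].
T³ = P·diag(-64, 216, -8)·P⁻¹ = [[-8, 896, 560], [0, -904, -560], [0, 1680, 1056]].
The requested entry is 1056.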